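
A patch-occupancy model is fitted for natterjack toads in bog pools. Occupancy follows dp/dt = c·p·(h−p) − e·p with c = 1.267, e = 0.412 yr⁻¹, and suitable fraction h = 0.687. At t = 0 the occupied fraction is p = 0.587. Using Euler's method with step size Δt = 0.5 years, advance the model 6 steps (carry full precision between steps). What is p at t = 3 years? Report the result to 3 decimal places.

0.389

Update rule: p ← p + [c·p·(h−p) − e·p]·Δt with Δt = 0.5.
step 1: Δp = -0.08374, p = 0.50326
step 2: Δp = -0.04509, p = 0.45817
step 3: Δp = -0.02797, p = 0.43021
step 4: Δp = -0.01864, p = 0.41157
step 5: Δp = -0.01297, p = 0.39860
step 6: Δp = -0.00929, p = 0.38931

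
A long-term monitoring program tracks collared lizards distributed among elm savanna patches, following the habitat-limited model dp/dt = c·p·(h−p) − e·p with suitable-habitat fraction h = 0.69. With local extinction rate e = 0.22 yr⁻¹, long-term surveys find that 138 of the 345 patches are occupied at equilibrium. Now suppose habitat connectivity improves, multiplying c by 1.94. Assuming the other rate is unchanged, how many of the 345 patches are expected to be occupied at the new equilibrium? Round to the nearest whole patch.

Observed p* = 138/345 = 0.40000.
Balance c(h−p*) = e gives c = e/(0.69 − 0.40000) = 0.22/0.29000 = 0.75862.
New p* = 0.69 − e/c = 0.69 − 0.22000/1.47172 = 0.54052.
Expected occupied = 345 × 0.54052 = 186.48 ≈ 186.

186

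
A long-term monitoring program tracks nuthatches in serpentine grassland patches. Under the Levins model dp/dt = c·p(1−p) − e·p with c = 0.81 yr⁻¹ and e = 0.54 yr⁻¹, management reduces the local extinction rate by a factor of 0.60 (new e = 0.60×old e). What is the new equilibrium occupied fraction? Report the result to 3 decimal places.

0.600

Before: p* = 1 − 0.54/0.81 = 0.3333.
After the change, c = 0.81, e = 0.324, so p* = 1 − 0.324/0.81 = 0.6000.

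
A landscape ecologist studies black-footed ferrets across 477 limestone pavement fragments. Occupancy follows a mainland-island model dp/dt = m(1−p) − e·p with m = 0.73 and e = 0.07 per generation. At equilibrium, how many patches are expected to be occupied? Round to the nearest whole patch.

435

p* = m/(m+e) = 0.73/0.8000 = 0.9125.
Expected occupied patches = N × p* = 477 × 0.9125 = 435.26 ≈ 435.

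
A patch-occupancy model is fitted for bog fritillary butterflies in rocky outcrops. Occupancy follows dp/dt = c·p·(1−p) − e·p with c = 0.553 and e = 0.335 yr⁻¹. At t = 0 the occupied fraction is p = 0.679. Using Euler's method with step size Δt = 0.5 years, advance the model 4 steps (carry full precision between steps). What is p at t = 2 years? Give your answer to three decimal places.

Update rule: p ← p + [c·p·(1−p) − e·p]·Δt with Δt = 0.5.
step 1: Δp = -0.05347, p = 0.62553
step 2: Δp = -0.04001, p = 0.58552
step 3: Δp = -0.03097, p = 0.55455
step 4: Δp = -0.02459, p = 0.52997

0.530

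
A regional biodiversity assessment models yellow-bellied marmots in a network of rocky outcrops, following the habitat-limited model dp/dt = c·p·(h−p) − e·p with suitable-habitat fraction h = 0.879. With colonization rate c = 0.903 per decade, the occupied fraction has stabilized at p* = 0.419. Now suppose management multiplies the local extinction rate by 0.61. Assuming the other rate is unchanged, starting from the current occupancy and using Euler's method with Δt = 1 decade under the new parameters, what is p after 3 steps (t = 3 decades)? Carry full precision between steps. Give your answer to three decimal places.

Balance c(h−p*) = e gives e = 0.903×(0.879 − 0.41900) = 0.41538.
Starting from p₀ = 0.41900; update p ← p + (dp/dt)·Δt with the new parameters.
p: 0.41900 → 0.48688  (Δp = +0.06788)
p: 0.48688 → 0.53591  (Δp = +0.04903)
p: 0.53591 → 0.56615  (Δp = +0.03024)

0.566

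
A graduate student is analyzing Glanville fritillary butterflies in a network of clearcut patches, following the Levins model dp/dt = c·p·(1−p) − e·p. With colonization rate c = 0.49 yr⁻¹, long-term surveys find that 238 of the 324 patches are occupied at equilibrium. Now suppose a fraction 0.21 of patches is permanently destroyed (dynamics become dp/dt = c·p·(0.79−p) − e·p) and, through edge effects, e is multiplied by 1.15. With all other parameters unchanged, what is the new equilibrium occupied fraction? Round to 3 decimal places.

0.485

Observed p* = 238/324 = 0.73457.
Balance c(1−p*) = e gives e = 0.49×(1 − 0.73457) = 0.13006.
New p* = 0.79 − e/c = 0.79 − 0.14957/0.49000 = 0.48476.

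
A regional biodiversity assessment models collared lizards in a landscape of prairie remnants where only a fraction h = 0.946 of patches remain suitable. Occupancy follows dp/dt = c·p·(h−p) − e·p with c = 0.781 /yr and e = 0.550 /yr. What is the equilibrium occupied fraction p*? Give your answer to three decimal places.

0.242

Setting dp/dt = 0 and dividing by p* gives c·(h−p*) = e.
So p* = h − e/c = 0.946 − 0.550/0.781 = 0.946 − 0.7042 = 0.2418.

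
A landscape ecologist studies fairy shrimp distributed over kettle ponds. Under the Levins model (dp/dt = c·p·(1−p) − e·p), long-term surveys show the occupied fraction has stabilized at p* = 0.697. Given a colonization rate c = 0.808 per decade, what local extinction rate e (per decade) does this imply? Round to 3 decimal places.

0.245

At equilibrium c(1−p*) = e.
e = 0.808 × (1 − 0.697) = 0.808 × 0.3030 = 0.2448.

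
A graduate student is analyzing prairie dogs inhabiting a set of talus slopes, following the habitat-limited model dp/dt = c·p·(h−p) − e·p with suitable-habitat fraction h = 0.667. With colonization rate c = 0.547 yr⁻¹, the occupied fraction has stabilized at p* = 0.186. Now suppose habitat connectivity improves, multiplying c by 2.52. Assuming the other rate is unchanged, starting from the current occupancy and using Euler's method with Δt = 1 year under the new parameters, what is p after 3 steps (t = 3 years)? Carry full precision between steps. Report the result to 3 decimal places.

0.402

Balance c(h−p*) = e gives e = 0.547×(0.667 − 0.18600) = 0.26311.
Starting from p₀ = 0.18600; update p ← p + (dp/dt)·Δt with the new parameters.
  1  |  dp/dt·Δt = +0.074386  |  p_1 = 0.260386
  2  |  dp/dt·Δt = +0.077435  |  p_2 = 0.337821
  3  |  dp/dt·Δt = +0.064404  |  p_3 = 0.402225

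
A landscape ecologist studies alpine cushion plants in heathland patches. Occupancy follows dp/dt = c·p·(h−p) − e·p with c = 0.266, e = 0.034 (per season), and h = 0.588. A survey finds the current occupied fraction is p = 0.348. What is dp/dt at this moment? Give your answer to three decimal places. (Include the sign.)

0.010

Colonization term: c·p·(h−p) = 0.266×0.348×0.2400 = 0.02222.
Extinction term: e·p = 0.01183.
dp/dt = 0.02222 − 0.01183 = 0.01038.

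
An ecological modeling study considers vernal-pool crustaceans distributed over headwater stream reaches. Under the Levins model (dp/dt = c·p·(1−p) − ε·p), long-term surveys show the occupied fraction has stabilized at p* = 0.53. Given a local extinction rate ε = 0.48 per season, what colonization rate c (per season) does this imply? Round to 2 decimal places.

At equilibrium c(1−p*) = ε, so c = ε/(1−p*).
c = 0.48/(1 − 0.53) = 0.48/0.4700 = 1.0213.

1.02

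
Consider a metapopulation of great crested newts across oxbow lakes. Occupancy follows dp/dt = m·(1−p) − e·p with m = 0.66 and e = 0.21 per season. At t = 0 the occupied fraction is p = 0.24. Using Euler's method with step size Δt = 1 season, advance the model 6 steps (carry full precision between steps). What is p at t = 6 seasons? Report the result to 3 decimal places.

Update rule: p ← p + [m·(1−p) − e·p]·Δt with Δt = 1.
t = 1: p = 0.24000 + (+0.45120) = 0.69120
t = 2: p = 0.69120 + (+0.05866) = 0.74986
t = 3: p = 0.74986 + (+0.00763) = 0.75748
t = 4: p = 0.75748 + (+0.00099) = 0.75847
t = 5: p = 0.75847 + (+0.00013) = 0.75860
t = 6: p = 0.75860 + (+0.00002) = 0.75862

0.759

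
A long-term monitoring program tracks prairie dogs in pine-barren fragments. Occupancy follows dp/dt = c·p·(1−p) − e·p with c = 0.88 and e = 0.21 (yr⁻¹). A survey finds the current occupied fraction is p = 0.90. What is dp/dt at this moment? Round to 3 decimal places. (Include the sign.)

Colonization term: c·p·(1−p) = 0.88×0.90×0.1000 = 0.07920.
Extinction term: e·p = 0.18900.
dp/dt = 0.07920 − 0.18900 = -0.10980.

-0.110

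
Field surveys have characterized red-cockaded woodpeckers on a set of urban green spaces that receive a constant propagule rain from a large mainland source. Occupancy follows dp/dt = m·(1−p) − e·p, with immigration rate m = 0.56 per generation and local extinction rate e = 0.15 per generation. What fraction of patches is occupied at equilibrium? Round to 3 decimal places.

0.789

Setting dp/dt = 0: m − m·p* = e·p*, so m = (m+e)·p*.
p* = m/(m+e) = 0.56/(0.56+0.15) = 0.56/0.7100 = 0.7887.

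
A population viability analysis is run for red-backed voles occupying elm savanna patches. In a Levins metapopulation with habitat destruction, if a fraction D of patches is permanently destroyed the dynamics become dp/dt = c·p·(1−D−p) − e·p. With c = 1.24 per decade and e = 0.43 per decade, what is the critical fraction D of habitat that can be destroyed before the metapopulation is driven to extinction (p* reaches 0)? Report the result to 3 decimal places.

0.653

The nontrivial equilibrium is p* = (1−D) − e/c; extinction occurs when this hits zero.
So D_crit = 1 − e/c = 1 − 0.43/1.24 = 1 − 0.3468 = 0.6532.
Note this equals the original equilibrium occupancy — the Levins extinction-debt result.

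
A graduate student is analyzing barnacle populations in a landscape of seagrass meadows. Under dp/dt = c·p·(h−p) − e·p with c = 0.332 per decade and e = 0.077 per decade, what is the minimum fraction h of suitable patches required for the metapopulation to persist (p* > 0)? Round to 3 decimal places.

0.232

p* = h − e/c is positive only when h > e/c.
h_min = e/c = 0.077/0.332 = 0.2319.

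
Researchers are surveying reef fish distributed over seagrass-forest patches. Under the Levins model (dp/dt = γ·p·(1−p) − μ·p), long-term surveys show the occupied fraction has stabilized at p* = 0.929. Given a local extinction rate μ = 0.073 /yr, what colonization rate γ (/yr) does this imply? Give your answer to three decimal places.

At equilibrium γ(1−p*) = μ, so γ = μ/(1−p*).
γ = 0.073/(1 − 0.929) = 0.073/0.0710 = 1.0282.

1.028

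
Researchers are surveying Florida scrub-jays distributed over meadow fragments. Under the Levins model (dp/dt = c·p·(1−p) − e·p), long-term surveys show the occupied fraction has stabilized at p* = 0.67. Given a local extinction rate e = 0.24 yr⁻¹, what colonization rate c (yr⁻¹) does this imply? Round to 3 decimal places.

0.727

At equilibrium c(1−p*) = e, so c = e/(1−p*).
c = 0.24/(1 − 0.67) = 0.24/0.3300 = 0.7273.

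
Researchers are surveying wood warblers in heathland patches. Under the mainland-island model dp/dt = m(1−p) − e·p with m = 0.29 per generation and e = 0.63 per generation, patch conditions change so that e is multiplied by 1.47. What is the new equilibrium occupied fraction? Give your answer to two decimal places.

Before: p* = 0.29/(0.29+0.63) = 0.3152.
After: m = 0.29, e = 0.9261; p* = 0.29/1.2161 = 0.2385.

0.24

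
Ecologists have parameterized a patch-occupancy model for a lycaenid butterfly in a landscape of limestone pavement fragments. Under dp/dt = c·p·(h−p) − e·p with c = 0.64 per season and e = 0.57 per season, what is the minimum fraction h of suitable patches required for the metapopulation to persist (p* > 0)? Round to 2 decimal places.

0.89

p* = h − e/c is positive only when h > e/c.
h_min = e/c = 0.57/0.64 = 0.8906.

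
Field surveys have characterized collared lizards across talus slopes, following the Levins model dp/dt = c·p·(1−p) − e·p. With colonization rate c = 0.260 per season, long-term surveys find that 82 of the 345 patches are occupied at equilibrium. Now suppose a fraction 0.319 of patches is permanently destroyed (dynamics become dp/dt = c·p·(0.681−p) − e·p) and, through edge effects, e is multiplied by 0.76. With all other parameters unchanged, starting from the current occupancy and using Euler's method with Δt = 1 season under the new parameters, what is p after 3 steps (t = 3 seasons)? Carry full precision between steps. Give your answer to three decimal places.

Observed p* = 82/345 = 0.23768.
Balance c(1−p*) = e gives e = 0.260×(1 − 0.23768) = 0.19820.
Starting from p₀ = 0.23768; update p ← p + (dp/dt)·Δt with the new parameters.
p: 0.23768 → 0.22927  (Δp = -0.00841)
p: 0.22927 → 0.22167  (Δp = -0.00761)
p: 0.22167 → 0.21475  (Δp = -0.00692)

0.215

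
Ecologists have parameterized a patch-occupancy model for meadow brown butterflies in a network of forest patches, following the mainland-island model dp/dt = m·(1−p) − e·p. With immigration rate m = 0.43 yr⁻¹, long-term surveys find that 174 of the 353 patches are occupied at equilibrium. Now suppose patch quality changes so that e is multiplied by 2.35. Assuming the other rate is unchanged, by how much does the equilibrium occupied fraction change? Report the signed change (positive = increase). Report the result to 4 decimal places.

Observed p* = 174/353 = 0.49292.
Balance m(1−p*) = e·p* gives e = m(1−p*)/p* = 0.43×0.50708/0.49292 = 0.44235.
New p* = m/(m+e) = 0.43000/(0.43000+1.03952) = 0.29261.
Δp* = 0.29261 − 0.49292 = -0.20031.

-0.2003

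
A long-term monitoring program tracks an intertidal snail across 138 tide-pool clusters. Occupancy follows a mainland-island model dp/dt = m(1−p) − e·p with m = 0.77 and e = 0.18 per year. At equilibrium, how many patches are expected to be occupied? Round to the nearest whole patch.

p* = m/(m+e) = 0.77/0.9500 = 0.8105.
Expected occupied patches = N × p* = 138 × 0.8105 = 111.85 ≈ 112.

112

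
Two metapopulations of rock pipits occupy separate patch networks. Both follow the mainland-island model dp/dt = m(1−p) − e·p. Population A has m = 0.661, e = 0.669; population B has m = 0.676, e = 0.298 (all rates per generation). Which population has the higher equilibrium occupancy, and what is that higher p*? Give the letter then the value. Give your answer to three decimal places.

B, 0.694

A: p*_A = m/(m+e) = 0.661/1.3300 = 0.4970.
B: p*_B = 0.676/0.9740 = 0.6940.
B is higher at 0.6940.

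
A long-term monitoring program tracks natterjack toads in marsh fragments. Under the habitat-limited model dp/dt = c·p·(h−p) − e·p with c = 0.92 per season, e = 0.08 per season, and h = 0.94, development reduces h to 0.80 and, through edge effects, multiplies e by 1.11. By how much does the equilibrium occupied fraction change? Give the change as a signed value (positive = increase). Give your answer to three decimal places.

-0.150

Before: p* = h − e/c = 0.94 − 0.08/0.92 = 0.94 − 0.0870 = 0.8530.
After: c = 0.92, e = 0.0888, h = 0.80; p* = 0.80 − 0.0888/0.92 = 0.7035.
Δp* = 0.7035 − 0.8530 = -0.1496.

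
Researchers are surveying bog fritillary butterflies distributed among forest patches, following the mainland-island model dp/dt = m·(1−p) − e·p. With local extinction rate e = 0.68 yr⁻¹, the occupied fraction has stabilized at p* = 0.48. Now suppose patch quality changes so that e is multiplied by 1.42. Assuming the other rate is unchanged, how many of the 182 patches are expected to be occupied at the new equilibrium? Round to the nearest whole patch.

72

Balance m(1−p*) = e·p* gives m = e·p*/(1−p*) = 0.68×0.48000/0.52000 = 0.62769.
New p* = m/(m+e) = 0.62769/(0.62769+0.96560) = 0.39396.
Expected occupied = 182 × 0.39396 = 71.70 ≈ 72.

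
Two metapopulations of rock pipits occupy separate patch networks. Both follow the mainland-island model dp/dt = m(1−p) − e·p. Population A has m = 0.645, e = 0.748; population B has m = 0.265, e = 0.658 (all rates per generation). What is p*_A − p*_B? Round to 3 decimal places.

A: p*_A = m/(m+e) = 0.645/1.3930 = 0.4630.
B: p*_B = 0.265/0.9230 = 0.2871.
p*_A − p*_B = 0.4630 − 0.2871 = 0.1759.

0.176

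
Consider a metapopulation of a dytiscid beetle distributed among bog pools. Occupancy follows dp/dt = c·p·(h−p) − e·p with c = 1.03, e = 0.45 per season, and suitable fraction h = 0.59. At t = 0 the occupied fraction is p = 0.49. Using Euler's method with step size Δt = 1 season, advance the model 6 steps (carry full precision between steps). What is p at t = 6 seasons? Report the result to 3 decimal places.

Update rule: p ← p + [c·p·(h−p) − e·p]·Δt with Δt = 1.
  1  |  dp/dt·Δt = -0.170030  |  p_1 = 0.319970
  2  |  dp/dt·Δt = -0.054993  |  p_2 = 0.264977
  3  |  dp/dt·Δt = -0.030532  |  p_3 = 0.234445
  4  |  dp/dt·Δt = -0.019641  |  p_4 = 0.214803
  5  |  dp/dt·Δt = -0.013650  |  p_5 = 0.201153
  6  |  dp/dt·Δt = -0.009955  |  p_6 = 0.191199

0.191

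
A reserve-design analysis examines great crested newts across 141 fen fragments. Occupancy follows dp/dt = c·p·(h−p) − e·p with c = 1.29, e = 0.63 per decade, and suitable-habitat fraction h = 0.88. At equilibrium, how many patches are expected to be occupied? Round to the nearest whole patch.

55

p* = h − e/c = 0.88 − 0.4884 = 0.3916.
Expected occupied patches = N × p* = 141 × 0.3916 = 55.22 ≈ 55.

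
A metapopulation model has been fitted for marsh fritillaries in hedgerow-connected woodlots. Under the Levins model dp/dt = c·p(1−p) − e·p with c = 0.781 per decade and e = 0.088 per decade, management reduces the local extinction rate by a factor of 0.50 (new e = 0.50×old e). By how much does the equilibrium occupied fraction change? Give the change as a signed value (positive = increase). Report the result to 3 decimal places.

0.056

Before: p* = 1 − 0.088/0.781 = 0.8873.
After the change, c = 0.781, e = 0.044, so p* = 1 − 0.044/0.781 = 0.9437.
Δp* = 0.9437 − 0.8873 = +0.0563.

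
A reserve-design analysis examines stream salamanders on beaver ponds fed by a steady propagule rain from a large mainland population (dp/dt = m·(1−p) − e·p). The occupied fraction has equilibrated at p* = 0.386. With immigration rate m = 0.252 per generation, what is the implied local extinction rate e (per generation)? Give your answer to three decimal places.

0.401

At equilibrium m(1−p*) = e·p*, so e = m(1−p*)/p*.
e = 0.252 × 0.6140 / 0.386 = 0.4008.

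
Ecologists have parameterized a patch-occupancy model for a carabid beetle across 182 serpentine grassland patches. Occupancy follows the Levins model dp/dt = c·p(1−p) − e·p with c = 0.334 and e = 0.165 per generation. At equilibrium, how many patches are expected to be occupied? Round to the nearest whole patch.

p* = 1 − e/c = 1 − 0.165/0.334 = 0.5060.
Expected occupied patches = N × p* = 182 × 0.5060 = 92.09 ≈ 92.

92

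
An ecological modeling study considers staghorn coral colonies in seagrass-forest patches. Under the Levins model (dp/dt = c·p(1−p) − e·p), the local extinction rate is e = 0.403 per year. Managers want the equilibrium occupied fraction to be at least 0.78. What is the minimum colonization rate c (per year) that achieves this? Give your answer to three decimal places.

1.832

p* = 1 − e/c ≥ 0.78 requires e/c ≤ 0.2200, i.e. c ≥ e/0.2200.
c_min = 0.403/0.2200 = 1.8318.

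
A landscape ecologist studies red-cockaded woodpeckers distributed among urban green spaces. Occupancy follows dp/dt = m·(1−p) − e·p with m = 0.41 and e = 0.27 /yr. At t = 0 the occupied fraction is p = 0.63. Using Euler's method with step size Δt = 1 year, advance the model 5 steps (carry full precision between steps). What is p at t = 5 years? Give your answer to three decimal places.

Update rule: p ← p + [m·(1−p) − e·p]·Δt with Δt = 1.
  1  |  dp/dt·Δt = -0.018400  |  p_1 = 0.611600
  2  |  dp/dt·Δt = -0.005888  |  p_2 = 0.605712
  3  |  dp/dt·Δt = -0.001884  |  p_3 = 0.603828
  4  |  dp/dt·Δt = -0.000603  |  p_4 = 0.603225
  5  |  dp/dt·Δt = -0.000193  |  p_5 = 0.603032

0.603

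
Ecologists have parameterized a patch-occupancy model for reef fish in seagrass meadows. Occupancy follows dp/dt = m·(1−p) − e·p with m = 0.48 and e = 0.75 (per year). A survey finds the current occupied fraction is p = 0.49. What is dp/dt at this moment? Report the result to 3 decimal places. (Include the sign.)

Colonization term: m·(1−p) = 0.48×0.5100 = 0.24480.
Extinction term: e·p = 0.36750.
dp/dt = 0.24480 − 0.36750 = -0.12270.

-0.123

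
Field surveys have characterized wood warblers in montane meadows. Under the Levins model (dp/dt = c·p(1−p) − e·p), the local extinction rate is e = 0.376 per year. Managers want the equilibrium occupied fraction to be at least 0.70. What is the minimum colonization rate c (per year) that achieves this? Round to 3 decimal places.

1.253

p* = 1 − e/c ≥ 0.70 requires e/c ≤ 0.3000, i.e. c ≥ e/0.3000.
c_min = 0.376/0.3000 = 1.2533.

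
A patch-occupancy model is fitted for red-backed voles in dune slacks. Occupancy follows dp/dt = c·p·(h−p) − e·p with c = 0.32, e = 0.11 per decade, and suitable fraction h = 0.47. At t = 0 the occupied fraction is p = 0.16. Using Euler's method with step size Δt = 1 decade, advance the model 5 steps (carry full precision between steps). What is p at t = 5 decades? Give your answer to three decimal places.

0.152

Update rule: p ← p + [c·p·(h−p) − e·p]·Δt with Δt = 1.
step 1: Δp = -0.00173, p = 0.15827
step 2: Δp = -0.00162, p = 0.15665
step 3: Δp = -0.00152, p = 0.15513
step 4: Δp = -0.00143, p = 0.15369
step 5: Δp = -0.00135, p = 0.15234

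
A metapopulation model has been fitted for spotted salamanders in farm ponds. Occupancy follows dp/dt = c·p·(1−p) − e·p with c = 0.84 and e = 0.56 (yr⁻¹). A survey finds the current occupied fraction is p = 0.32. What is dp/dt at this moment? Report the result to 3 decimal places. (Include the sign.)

0.004

Colonization term: c·p·(1−p) = 0.84×0.32×0.6800 = 0.18278.
Extinction term: e·p = 0.17920.
dp/dt = 0.18278 − 0.17920 = 0.00358.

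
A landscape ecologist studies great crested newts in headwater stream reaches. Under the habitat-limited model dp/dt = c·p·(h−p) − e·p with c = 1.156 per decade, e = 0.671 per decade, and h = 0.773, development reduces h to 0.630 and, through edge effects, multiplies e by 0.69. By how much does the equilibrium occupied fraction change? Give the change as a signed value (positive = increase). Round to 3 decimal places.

Before: p* = h − e/c = 0.773 − 0.671/1.156 = 0.773 − 0.5804 = 0.1926.
After: c = 1.156, e = 0.46299, h = 0.630; p* = 0.630 − 0.46299/1.156 = 0.2295.
Δp* = 0.2295 − 0.1926 = +0.0369.

0.037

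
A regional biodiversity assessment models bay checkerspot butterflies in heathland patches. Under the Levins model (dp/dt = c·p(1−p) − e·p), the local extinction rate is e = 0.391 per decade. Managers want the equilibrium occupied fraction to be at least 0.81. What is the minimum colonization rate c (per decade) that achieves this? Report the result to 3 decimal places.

2.058

p* = 1 − e/c ≥ 0.81 requires e/c ≤ 0.1900, i.e. c ≥ e/0.1900.
c_min = 0.391/0.1900 = 2.0579.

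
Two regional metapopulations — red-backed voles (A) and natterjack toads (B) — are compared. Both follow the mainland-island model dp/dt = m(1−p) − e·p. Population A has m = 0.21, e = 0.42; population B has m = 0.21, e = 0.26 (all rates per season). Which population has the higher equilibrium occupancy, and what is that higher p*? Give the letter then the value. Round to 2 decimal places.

B, 0.45

A: p*_A = m/(m+e) = 0.21/0.6300 = 0.3333.
B: p*_B = 0.21/0.4700 = 0.4468.
B is higher at 0.4468.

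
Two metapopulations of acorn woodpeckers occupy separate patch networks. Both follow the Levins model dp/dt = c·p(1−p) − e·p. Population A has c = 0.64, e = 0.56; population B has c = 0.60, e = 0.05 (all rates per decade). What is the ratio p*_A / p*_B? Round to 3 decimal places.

0.136

A: p*_A = 1 − 0.56/0.64 = 0.1250.
B: p*_B = 1 − 0.05/0.60 = 0.9167.
p*_A / p*_B = 0.1250/0.9167 = 0.1364.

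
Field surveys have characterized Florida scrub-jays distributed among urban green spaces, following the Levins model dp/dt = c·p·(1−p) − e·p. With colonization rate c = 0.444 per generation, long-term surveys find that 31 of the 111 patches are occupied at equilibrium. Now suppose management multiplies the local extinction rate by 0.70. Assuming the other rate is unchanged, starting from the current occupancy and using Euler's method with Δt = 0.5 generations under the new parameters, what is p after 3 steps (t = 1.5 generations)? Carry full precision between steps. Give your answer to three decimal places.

0.319

Observed p* = 31/111 = 0.27928.
Balance c(1−p*) = e gives e = 0.444×(1 − 0.27928) = 0.32000.
Starting from p₀ = 0.27928; update p ← p + (dp/dt)·Δt with the new parameters.
p: 0.27928 → 0.29268  (Δp = +0.01341)
p: 0.29268 → 0.30586  (Δp = +0.01318)
p: 0.30586 → 0.31874  (Δp = +0.01288)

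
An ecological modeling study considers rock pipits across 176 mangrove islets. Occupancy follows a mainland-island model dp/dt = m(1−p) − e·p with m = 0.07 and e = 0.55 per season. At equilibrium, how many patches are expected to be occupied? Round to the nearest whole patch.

20

p* = m/(m+e) = 0.07/0.6200 = 0.1129.
Expected occupied patches = N × p* = 176 × 0.1129 = 19.87 ≈ 20.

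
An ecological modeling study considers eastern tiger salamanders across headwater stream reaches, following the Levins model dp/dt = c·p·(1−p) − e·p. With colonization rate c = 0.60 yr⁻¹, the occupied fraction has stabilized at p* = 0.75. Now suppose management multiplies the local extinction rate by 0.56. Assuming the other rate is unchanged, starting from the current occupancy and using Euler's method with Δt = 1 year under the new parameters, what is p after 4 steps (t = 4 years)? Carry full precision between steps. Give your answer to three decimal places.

Balance c(1−p*) = e gives e = 0.60×(1 − 0.75000) = 0.15000.
Starting from p₀ = 0.75000; update p ← p + (dp/dt)·Δt with the new parameters.
  1  |  dp/dt·Δt = +0.049500  |  p_1 = 0.799500
  2  |  dp/dt·Δt = +0.029022  |  p_2 = 0.828522
  3  |  dp/dt·Δt = +0.015648  |  p_3 = 0.844170
  4  |  dp/dt·Δt = +0.008018  |  p_4 = 0.852188

0.852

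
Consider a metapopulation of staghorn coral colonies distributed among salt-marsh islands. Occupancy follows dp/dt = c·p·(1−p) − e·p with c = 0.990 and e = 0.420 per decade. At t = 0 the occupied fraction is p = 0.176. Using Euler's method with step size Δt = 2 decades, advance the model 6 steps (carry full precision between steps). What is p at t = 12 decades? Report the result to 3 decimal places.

Update rule: p ← p + [c·p·(1−p) − e·p]·Δt with Δt = 2.
p: 0.17600 → 0.31531  (Δp = +0.13931)
p: 0.31531 → 0.47791  (Δp = +0.16260)
p: 0.47791 → 0.57050  (Δp = +0.09259)
p: 0.57050 → 0.57644  (Δp = +0.00594)
p: 0.57644 → 0.57566  (Δp = -0.00078)
p: 0.57566 → 0.57577  (Δp = +0.00011)

0.576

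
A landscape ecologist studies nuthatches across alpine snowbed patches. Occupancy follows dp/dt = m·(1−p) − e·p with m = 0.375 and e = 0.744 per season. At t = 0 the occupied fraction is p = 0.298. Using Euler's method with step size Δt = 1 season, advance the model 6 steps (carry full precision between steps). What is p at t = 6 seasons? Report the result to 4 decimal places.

0.3351

Update rule: p ← p + [m·(1−p) − e·p]·Δt with Δt = 1.
p: 0.29800 → 0.33954  (Δp = +0.04154)
p: 0.33954 → 0.33459  (Δp = -0.00494)
p: 0.33459 → 0.33518  (Δp = +0.00059)
p: 0.33518 → 0.33511  (Δp = -0.00007)
p: 0.33511 → 0.33512  (Δp = +0.00001)
p: 0.33512 → 0.33512  (Δp = -0.00000)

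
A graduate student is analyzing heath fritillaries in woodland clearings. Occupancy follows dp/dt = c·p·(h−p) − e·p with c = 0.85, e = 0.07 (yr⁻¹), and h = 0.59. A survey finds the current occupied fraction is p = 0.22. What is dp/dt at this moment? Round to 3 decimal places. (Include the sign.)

Colonization term: c·p·(h−p) = 0.85×0.22×0.3700 = 0.06919.
Extinction term: e·p = 0.01540.
dp/dt = 0.06919 − 0.01540 = 0.05379.

0.054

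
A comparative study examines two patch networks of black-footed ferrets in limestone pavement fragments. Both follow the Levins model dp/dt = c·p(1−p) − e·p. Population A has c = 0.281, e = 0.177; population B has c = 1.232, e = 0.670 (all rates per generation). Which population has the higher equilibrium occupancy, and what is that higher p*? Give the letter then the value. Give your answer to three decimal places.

B, 0.456

A: p*_A = 1 − 0.177/0.281 = 0.3701.
B: p*_B = 1 − 0.670/1.232 = 0.4562.
B is higher at 0.4562.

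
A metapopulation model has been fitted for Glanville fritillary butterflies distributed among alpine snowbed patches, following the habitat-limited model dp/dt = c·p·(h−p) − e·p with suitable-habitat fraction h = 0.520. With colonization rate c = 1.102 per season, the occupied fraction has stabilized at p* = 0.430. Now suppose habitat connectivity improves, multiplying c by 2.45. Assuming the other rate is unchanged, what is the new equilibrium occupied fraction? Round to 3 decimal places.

Balance c(h−p*) = e gives e = 1.102×(0.52 − 0.43000) = 0.09918.
New p* = 0.52 − e/c = 0.52 − 0.09918/2.69990 = 0.48327.

0.483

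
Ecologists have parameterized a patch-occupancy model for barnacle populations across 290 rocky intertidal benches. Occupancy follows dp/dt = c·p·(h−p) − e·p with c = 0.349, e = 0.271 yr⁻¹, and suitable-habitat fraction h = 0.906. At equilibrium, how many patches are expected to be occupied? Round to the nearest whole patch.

p* = h − e/c = 0.906 − 0.7765 = 0.1295.
Expected occupied patches = N × p* = 290 × 0.1295 = 37.55 ≈ 38.

38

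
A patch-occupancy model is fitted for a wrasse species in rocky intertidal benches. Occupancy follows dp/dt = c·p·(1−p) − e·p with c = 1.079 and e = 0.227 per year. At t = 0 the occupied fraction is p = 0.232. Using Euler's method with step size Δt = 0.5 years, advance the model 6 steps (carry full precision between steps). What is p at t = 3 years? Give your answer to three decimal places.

Update rule: p ← p + [c·p·(1−p) − e·p]·Δt with Δt = 0.5.
t = 0.5: p = 0.23200 + (+0.06979) = 0.30179
t = 1: p = 0.30179 + (+0.07943) = 0.38122
t = 1.5: p = 0.38122 + (+0.08399) = 0.46522
t = 2: p = 0.46522 + (+0.08142) = 0.54664
t = 2.5: p = 0.54664 + (+0.07166) = 0.61829
t = 3: p = 0.61829 + (+0.05715) = 0.67544

0.675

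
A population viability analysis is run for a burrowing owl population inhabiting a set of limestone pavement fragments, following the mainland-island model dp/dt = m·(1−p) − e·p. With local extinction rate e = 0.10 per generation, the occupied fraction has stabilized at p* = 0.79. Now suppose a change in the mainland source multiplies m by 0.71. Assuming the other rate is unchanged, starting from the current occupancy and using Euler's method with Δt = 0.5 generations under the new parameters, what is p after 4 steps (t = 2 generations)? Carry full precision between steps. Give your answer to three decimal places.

0.755

Balance m(1−p*) = e·p* gives m = e·p*/(1−p*) = 0.10×0.79000/0.21000 = 0.37619.
Starting from p₀ = 0.79000; update p ← p + (dp/dt)·Δt with the new parameters.
  1  |  dp/dt·Δt = -0.011455  |  p_1 = 0.778545
  2  |  dp/dt·Δt = -0.009352  |  p_2 = 0.769193
  3  |  dp/dt·Δt = -0.007636  |  p_3 = 0.761557
  4  |  dp/dt·Δt = -0.006234  |  p_4 = 0.755322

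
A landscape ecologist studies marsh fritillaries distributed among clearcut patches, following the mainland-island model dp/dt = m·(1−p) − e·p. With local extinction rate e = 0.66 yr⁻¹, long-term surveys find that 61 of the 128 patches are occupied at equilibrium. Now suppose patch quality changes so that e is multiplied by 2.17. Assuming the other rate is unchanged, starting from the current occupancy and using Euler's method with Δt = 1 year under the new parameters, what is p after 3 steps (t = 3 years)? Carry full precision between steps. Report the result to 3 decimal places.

Observed p* = 61/128 = 0.47656.
Balance m(1−p*) = e·p* gives m = e·p*/(1−p*) = 0.66×0.47656/0.52344 = 0.60090.
Starting from p₀ = 0.47656; update p ← p + (dp/dt)·Δt with the new parameters.
t = 1: p = 0.47656 + (-0.36800) = 0.10856
t = 2: p = 0.10856 + (+0.38018) = 0.48874
t = 3: p = 0.48874 + (-0.39276) = 0.09598

0.096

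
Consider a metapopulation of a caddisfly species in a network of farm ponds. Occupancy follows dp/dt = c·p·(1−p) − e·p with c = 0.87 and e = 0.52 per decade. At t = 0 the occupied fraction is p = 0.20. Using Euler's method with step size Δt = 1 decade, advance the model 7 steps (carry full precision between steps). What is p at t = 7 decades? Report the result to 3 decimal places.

0.377

Update rule: p ← p + [c·p·(1−p) − e·p]·Δt with Δt = 1.
t = 1: p = 0.20000 + (+0.03520) = 0.23520
t = 2: p = 0.23520 + (+0.03419) = 0.26939
t = 3: p = 0.26939 + (+0.03115) = 0.30054
t = 4: p = 0.30054 + (+0.02661) = 0.32715
t = 5: p = 0.32715 + (+0.02139) = 0.34854
t = 6: p = 0.34854 + (+0.01630) = 0.36484
t = 7: p = 0.36484 + (+0.01189) = 0.37673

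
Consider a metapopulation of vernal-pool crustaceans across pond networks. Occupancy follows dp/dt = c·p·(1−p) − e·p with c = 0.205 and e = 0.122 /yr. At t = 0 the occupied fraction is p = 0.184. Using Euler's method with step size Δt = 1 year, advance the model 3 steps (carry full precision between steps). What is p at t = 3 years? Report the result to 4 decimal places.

0.2091

Update rule: p ← p + [c·p·(1−p) − e·p]·Δt with Δt = 1.
p: 0.18400 → 0.19233  (Δp = +0.00833)
p: 0.19233 → 0.20071  (Δp = +0.00838)
p: 0.20071 → 0.20911  (Δp = +0.00840)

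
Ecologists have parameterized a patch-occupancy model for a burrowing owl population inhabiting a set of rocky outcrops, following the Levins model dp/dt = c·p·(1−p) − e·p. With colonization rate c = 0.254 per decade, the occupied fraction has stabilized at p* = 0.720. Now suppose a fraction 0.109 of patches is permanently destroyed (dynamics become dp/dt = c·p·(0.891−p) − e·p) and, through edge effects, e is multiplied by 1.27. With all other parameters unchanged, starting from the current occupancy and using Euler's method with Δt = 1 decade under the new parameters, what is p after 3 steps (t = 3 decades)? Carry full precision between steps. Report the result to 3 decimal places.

0.639

Balance c(1−p*) = e gives e = 0.254×(1 − 0.72000) = 0.07112.
Starting from p₀ = 0.72000; update p ← p + (dp/dt)·Δt with the new parameters.
p: 0.72000 → 0.68624  (Δp = -0.03376)
p: 0.68624 → 0.65995  (Δp = -0.02629)
p: 0.65995 → 0.63907  (Δp = -0.02088)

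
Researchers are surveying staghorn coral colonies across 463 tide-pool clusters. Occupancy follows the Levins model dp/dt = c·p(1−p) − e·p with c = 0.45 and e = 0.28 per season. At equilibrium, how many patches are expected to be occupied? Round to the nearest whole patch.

175

p* = 1 − e/c = 1 − 0.28/0.45 = 0.3778.
Expected occupied patches = N × p* = 463 × 0.3778 = 174.91 ≈ 175.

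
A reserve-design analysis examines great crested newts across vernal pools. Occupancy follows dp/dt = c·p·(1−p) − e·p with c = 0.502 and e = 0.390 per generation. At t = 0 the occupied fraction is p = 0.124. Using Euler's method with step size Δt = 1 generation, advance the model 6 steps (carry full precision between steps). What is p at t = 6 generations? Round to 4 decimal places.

Update rule: p ← p + [c·p·(1−p) − e·p]·Δt with Δt = 1.
t = 1: p = 0.12400 + (+0.00617) = 0.13017
t = 2: p = 0.13017 + (+0.00607) = 0.13624
t = 3: p = 0.13624 + (+0.00594) = 0.14218
t = 4: p = 0.14218 + (+0.00578) = 0.14796
t = 5: p = 0.14796 + (+0.00558) = 0.15354
t = 6: p = 0.15354 + (+0.00536) = 0.15890

0.1589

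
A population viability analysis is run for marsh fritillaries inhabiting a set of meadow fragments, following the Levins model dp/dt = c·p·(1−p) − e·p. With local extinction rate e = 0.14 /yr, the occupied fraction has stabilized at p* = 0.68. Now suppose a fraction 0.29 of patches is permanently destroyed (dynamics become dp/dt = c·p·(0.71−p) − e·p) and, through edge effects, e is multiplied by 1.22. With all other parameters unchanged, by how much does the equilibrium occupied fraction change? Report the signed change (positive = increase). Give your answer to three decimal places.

Balance c(1−p*) = e gives c = e/(1 − 0.68000) = 0.14/0.32000 = 0.43750.
New p* = 0.71 − e/c = 0.71 − 0.17080/0.43750 = 0.31960.
Δp* = 0.31960 − 0.68000 = -0.36040.

-0.360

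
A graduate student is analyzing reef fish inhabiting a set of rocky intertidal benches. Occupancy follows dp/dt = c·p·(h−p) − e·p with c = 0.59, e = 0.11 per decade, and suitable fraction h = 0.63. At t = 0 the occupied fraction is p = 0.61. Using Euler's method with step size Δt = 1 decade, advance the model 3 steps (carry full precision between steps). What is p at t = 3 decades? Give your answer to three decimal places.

0.494

Update rule: p ← p + [c·p·(h−p) − e·p]·Δt with Δt = 1.
  1  |  dp/dt·Δt = -0.059902  |  p_1 = 0.550098
  2  |  dp/dt·Δt = -0.034578  |  p_2 = 0.515520
  3  |  dp/dt·Δt = -0.021887  |  p_3 = 0.493633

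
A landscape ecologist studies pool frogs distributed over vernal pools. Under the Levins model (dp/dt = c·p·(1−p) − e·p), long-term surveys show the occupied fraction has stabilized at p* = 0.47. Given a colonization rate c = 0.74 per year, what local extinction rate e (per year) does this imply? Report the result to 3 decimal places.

0.392

At equilibrium c(1−p*) = e.
e = 0.74 × (1 − 0.47) = 0.74 × 0.5300 = 0.3922.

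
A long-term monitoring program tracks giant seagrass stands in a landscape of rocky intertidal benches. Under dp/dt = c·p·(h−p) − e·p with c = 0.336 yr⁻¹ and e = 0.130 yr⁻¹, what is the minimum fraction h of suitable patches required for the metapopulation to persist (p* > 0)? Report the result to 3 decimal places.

p* = h − e/c is positive only when h > e/c.
h_min = e/c = 0.130/0.336 = 0.3869.

0.387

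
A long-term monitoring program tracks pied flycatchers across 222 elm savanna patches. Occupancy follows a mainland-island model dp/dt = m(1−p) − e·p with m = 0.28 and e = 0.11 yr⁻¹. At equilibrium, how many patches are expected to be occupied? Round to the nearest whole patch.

159

p* = m/(m+e) = 0.28/0.3900 = 0.7179.
Expected occupied patches = N × p* = 222 × 0.7179 = 159.38 ≈ 159.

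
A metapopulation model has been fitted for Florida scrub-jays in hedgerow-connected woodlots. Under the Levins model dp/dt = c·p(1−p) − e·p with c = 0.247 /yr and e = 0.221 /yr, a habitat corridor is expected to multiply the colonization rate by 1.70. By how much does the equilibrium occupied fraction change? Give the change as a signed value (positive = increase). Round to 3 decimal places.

Before: p* = 1 − 0.221/0.247 = 0.1053.
After the change, c = 0.4199, e = 0.221, so p* = 1 − 0.221/0.4199 = 0.4737.
Δp* = 0.4737 − 0.1053 = +0.3684.

0.368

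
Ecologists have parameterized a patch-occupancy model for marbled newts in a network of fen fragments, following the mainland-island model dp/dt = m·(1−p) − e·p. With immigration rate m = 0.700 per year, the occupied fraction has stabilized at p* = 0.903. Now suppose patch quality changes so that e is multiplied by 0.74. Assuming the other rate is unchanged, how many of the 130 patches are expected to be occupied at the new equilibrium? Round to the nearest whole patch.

120

Balance m(1−p*) = e·p* gives e = m(1−p*)/p* = 0.700×0.09700/0.90300 = 0.07519.
New p* = m/(m+e) = 0.70000/(0.70000+0.05564) = 0.92637.
Expected occupied = 130 × 0.92637 = 120.43 ≈ 120.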